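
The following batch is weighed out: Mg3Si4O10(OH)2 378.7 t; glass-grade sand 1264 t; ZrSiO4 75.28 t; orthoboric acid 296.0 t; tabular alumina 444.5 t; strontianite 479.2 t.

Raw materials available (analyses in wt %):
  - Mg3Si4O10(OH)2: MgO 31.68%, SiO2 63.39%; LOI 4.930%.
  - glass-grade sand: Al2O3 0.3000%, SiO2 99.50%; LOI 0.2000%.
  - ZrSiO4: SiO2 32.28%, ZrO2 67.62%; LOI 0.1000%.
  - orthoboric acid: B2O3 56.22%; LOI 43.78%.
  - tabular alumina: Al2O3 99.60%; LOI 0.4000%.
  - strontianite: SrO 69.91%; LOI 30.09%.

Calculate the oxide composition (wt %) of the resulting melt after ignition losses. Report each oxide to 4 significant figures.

Mid-chain values are shown rounded to four significant figures alongside each step. All internal work carries full float precision at each step. Every reported result is rounded just once. All derived quantities, which include six oxide percentages, LOI, the totals, the yield, net glass mass, are computed at full float precision, exactly as printed in the problem or the answer, starting from the weights per 2641 t of glass.
Oxide masses out of the charge:
  B2O3: 296.0·0.5622 = 166.4 t
  Al2O3: 1264·0.003000 + 444.5·0.9960 = 446.5 t
  MgO: 378.7·0.3168 = 120.0 t
  SiO2: 378.7·0.6339 + 1264·0.9950 + 75.28·0.3228 = 1522 t
  SrO: 479.2·0.6991 = 335.0 t
  ZrO2: 75.28·0.6762 = 50.90 t
LOI: 378.7·0.04930 + 1264·0.002000 + 75.28·0.001000 + 296.0·0.4378 + 444.5·0.004000 + 479.2·0.3009 = 296.8 t
Glass = total batch minus LOI = 2938 − 296.8 = 2641 t (matching Σ of the oxides)
wt % = oxide mass / glass mass × 100

Glass mass = 2641 t (batch 2938 − LOI 296.8).
Composition: B2O3 6.301%, Al2O3 16.91%, MgO 4.543%, SiO2 57.63%, SrO 12.69%, ZrO2 1.928%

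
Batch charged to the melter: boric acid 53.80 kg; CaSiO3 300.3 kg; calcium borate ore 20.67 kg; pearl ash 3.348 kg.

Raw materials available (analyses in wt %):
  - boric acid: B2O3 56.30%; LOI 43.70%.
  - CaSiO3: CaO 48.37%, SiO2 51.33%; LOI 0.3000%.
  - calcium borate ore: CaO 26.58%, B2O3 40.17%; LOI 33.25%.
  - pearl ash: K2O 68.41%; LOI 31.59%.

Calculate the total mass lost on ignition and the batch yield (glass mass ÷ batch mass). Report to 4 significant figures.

LOI loss = 32.34 kg; glass = 345.8 kg; yield = 91.45%

Mid-chain values are shown with 4-significant-digit rounding in the printout. All internal work keeps exact precision through every step; each reported number takes exactly one rounding; the derived quantities, which include LOI, totals, the four compositions, glass mass, yield, are recomputed in full precision, as written in the problem or answer text, from the weighed amounts for 345.8 kg of glass.
Loss on ignition, line by line:
  boric acid: 53.80 × 0.4370 = 23.51 kg
  CaSiO3: 300.3 × 0.003000 = 0.9009 kg
  calcium borate ore: 20.67 × 0.3325 = 6.873 kg
  pearl ash: 3.348 × 0.3159 = 1.058 kg
Total LOI = 32.34 kg
Glass = batch − LOI = 378.1 − 32.34 = 345.8 kg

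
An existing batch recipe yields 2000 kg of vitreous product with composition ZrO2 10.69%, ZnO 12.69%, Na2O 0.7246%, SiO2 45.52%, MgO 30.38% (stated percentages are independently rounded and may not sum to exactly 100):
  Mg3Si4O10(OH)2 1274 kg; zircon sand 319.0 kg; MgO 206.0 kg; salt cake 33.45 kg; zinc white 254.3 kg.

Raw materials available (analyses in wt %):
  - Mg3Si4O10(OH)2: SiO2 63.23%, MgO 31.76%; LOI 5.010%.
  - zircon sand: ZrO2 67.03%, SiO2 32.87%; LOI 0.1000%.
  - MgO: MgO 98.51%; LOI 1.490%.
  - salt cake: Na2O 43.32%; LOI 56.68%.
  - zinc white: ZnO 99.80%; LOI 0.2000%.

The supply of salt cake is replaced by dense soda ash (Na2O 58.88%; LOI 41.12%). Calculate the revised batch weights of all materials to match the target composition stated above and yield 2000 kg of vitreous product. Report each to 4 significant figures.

Revised batch per 2000 kg vitreous product:
  Mg3Si4O10(OH)2: 1274 kg
  zircon sand: 319.0 kg
  MgO: 206.0 kg
  dense soda ash: 24.61 kg
  zinc white: 254.3 kg
Total batch = 2078 kg; LOI loss = 77.84 kg

Values along the way are shown with 4-significant-digit rounding in the working. All arithmetic runs at full precision throughout; every reported number receives exactly one rounding — derived quantities (the yield, five oxide percentages, LOI, totals, net glass mass) are rebuilt using the weight values at 2000 kg of glass in full float precision, as quoted within either problem or answer.
Target masses of each oxide per 2000 kg vitreous product:
  ZrO2: 10.69% × 2000 = 213.8 kg
  ZnO: 12.69% × 2000 = 253.8 kg
  Na2O: 0.7246% × 2000 = 14.49 kg
  SiO2: 45.52% × 2000 = 910.4 kg
  MgO: 30.38% × 2000 = 607.6 kg
Sums-versus-targets review on the weights just shown, per the basis as stated (delivered sums recover each target net of answer rounding effects):
  ZrO2: 319.0·0.6703 = 213.8 kg (target 213.8 kg)
  ZnO: 254.3·0.9980 = 253.8 kg (target 253.8 kg)
  Na2O: 24.61·0.5888 = 14.49 kg (target 14.49 kg)
  SiO2: 1274·0.6323 + 319.0·0.3287 = 910.4 kg (target 910.4 kg)
  MgO: 1274·0.3176 + 206.0·0.9851 = 607.6 kg (target 607.6 kg)
Auditing the glass mass value: batch Σ − ignition loss = 2000 kg (oxide target masses add up to 2000 kg; basis as stated: 2000 kg — deltas are rounding alone).
Summing the batch: Σ batch = 2078 kg; LOI removed, Σ of batch·LOI: 77.84 kg; yield: glass divided by total = 96.25%.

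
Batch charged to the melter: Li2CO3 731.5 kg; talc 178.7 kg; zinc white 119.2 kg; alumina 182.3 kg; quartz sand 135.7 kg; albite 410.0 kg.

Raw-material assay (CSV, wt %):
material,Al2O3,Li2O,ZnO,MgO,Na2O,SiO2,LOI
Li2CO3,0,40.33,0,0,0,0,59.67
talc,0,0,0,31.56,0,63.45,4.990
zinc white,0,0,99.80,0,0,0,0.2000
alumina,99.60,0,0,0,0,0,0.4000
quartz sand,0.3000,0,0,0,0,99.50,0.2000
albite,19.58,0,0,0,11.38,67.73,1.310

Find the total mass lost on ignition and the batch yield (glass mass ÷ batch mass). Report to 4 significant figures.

Intermediates appear rounded to 4 significant digits on the page — the whole derivation keeps full float precision in all steps; every reported number undergoes a single rounding. All derived quantities, which include ignition loss, totals, yield, the six compositions, net glass mass, are rebuilt at full precision, exactly as shown in either problem or answer, from the batch weights at 1305 kg of glass.
Per-material ignition loss:
  Li2CO3: 731.5 × 0.5967 = 436.5 kg
  talc: 178.7 × 0.04990 = 8.917 kg
  zinc white: 119.2 × 0.002000 = 0.2384 kg
  alumina: 182.3 × 0.004000 = 0.7292 kg
  quartz sand: 135.7 × 0.002000 = 0.2714 kg
  albite: 410.0 × 0.01310 = 5.371 kg
Total LOI = 452.0 kg
Glass = batch − LOI = 1757 − 452.0 = 1305 kg

LOI loss = 452.0 kg; glass = 1305 kg; yield = 74.28%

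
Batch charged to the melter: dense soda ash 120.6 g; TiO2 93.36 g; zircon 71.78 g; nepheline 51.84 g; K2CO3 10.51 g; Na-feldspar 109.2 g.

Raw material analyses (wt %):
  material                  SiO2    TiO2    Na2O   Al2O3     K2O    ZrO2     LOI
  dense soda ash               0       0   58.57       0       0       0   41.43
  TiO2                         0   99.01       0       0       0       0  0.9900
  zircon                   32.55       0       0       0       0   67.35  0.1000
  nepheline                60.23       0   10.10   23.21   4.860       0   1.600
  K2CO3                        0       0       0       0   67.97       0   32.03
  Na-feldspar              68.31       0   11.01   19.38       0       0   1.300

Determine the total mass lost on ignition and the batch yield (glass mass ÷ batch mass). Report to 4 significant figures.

Every computation maintains exact precision at every stage — in-progress results appear with 4-significant-digit rounding on the page; every reported result is rounded only once — derived quantities (six oxide percentages, totals, LOI, yield, net glass mass) are re-derived at exact precision using the weight values on 400.7 g of glass exactly as printed in the question or the answer.
Loss on ignition, line by line:
  dense soda ash: 120.6 × 0.4143 = 49.96 g
  TiO2: 93.36 × 0.009900 = 0.9243 g
  zircon: 71.78 × 0.001000 = 0.07178 g
  nepheline: 51.84 × 0.01600 = 0.8294 g
  K2CO3: 10.51 × 0.3203 = 3.366 g
  Na-feldspar: 109.2 × 0.01300 = 1.420 g
Total LOI = 56.58 g
Glass = batch − LOI = 457.3 − 56.58 = 400.7 g

LOI loss = 56.58 g; glass = 400.7 g; yield = 87.63%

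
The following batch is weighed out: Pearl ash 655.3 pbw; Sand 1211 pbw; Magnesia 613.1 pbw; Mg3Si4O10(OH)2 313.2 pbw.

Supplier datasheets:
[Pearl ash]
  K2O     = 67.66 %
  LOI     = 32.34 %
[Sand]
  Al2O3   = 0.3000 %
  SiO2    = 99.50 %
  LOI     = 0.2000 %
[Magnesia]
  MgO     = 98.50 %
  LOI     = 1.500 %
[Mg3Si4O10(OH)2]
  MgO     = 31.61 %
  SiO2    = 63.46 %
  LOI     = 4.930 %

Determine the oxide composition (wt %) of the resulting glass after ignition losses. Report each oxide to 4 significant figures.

All arithmetic holds full precision in every operation; the intermediate values are shown rounded off to 4 significant digits between the steps — a single rounding produces each reported value. All derived quantities are re-derived from the batch weights on 2554 pbw of glass at full precision (the totals, the four compositions, the yield, LOI, net glass mass), as quoted within the problem or the answer.
Per-oxide mass from batch:
  K2O: 655.3·0.6766 = 443.4 pbw
  MgO: 613.1·0.9850 + 313.2·0.3161 = 702.9 pbw
  Al2O3: 1211·0.003000 = 3.633 pbw
  SiO2: 1211·0.9950 + 313.2·0.6346 = 1404 pbw
LOI: 655.3·0.3234 + 1211·0.002000 + 613.1·0.01500 + 313.2·0.04930 = 239.0 pbw
The glass mass, total less LOI, = 2793 − 239.0 = 2554 pbw (= Σ oxide masses)
each oxide over glass, ×100, is wt %

Glass mass = 2554 pbw (batch 2793 − LOI 239.0).
Composition: K2O 17.36%, MgO 27.53%, Al2O3 0.1423%, SiO2 54.97%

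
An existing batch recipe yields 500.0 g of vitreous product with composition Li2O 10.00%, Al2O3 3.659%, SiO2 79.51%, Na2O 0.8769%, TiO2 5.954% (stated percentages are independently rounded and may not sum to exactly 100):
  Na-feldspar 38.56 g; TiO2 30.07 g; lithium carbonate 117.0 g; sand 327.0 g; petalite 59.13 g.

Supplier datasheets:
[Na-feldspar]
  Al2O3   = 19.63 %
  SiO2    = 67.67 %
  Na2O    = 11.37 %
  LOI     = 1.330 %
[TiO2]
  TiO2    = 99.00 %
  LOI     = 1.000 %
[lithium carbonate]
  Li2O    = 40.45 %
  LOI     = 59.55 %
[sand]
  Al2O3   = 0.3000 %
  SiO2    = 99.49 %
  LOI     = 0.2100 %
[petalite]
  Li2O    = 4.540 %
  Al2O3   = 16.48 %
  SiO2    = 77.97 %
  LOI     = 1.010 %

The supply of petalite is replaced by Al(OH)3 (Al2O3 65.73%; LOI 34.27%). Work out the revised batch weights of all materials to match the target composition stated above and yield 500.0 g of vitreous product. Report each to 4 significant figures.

Revised batch per 500.0 g vitreous product:
  Na-feldspar: 38.56 g
  TiO2: 30.07 g
  lithium carbonate: 123.6 g
  sand: 373.4 g
  Al(OH)3: 14.61 g
Total batch = 580.2 g; LOI loss = 80.21 g

Every computation holds full precision in every operation. Intermediates appear (rounded to 4 significant figures) at each printed step; exactly one rounding is applied to every reported figure. Derived quantities, which include ignition loss, the five compositions, totals, yield, glass mass, are rebuilt at exact precision, as written in the question or the answer, from the batch weights per 500.0 g of glass.
Oxide-by-oxide targets in 500.0 g vitreous product:
  Li2O: 10.00% × 500.0 = 50.00 g
  Al2O3: 3.659% × 500.0 = 18.30 g
  SiO2: 79.51% × 500.0 = 397.6 g
  Na2O: 0.8769% × 500.0 = 4.384 g
  TiO2: 5.954% × 500.0 = 29.77 g
Sums-versus-targets review working from each reported weight, relative to the basis at hand (oxide sums agree with the targets given rounding of the digits):
  Li2O: 123.6·0.4045 = 50.00 g (target 50.00 g)
  Al2O3: 38.56·0.1963 + 373.4·0.003000 + 14.61·0.6573 = 18.29 g (target 18.30 g)
  SiO2: 38.56·0.6767 + 373.4·0.9949 = 397.6 g (target 397.6 g)
  Na2O: 38.56·0.1137 = 4.384 g (target 4.384 g)
  TiO2: 30.07·0.9900 = 29.77 g (target 29.77 g)
Glass mass check: the batch minus its LOI: 500.0 g (the targets, summed, come to 500.0 g; stated basis 500.0 g — a pure rounding effect).
Summing the batch: Σ batch = 580.2 g; LOI removed, Σ of batch·LOI: 80.21 g; yield: glass divided by total = 86.18%.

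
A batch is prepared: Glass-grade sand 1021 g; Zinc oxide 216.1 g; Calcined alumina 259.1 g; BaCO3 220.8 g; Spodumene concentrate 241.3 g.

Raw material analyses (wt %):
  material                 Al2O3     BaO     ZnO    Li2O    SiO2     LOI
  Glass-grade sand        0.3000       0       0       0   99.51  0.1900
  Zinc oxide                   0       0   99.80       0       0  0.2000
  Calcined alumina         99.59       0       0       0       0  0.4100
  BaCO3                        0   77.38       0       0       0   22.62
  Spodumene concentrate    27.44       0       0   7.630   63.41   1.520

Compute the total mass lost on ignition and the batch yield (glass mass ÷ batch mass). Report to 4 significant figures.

Full float precision is maintained in all steps; in-progress results are displayed (rounded to four significant digits) when written out. Every reported figure takes a single rounding — derived quantities are carried from the batch weights at 1901 g of glass at exact precision (five oxide percentages, LOI, yield, glass mass, the totals), as they appear in problem or answer.
Each material's LOI contribution:
  Glass-grade sand: 1021 × 0.001900 = 1.940 g
  Zinc oxide: 216.1 × 0.002000 = 0.4322 g
  Calcined alumina: 259.1 × 0.004100 = 1.062 g
  BaCO3: 220.8 × 0.2262 = 49.94 g
  Spodumene concentrate: 241.3 × 0.01520 = 3.668 g
Total LOI = 57.05 g
Glass = batch − LOI = 1958 − 57.05 = 1901 g

LOI loss = 57.05 g; glass = 1901 g; yield = 97.09%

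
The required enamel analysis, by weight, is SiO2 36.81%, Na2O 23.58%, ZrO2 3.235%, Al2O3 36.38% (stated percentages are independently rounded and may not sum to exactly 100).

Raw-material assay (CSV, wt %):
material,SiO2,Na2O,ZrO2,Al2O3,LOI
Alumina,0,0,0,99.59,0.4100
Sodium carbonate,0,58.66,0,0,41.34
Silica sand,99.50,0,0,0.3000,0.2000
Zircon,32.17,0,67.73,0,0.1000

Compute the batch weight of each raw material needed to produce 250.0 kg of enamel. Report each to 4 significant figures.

Batch per 250.0 kg enamel:
  Alumina: 91.06 kg
  Sodium carbonate: 100.5 kg
  Silica sand: 88.63 kg
  Zircon: 11.94 kg
Total batch = 292.1 kg; LOI loss = 42.11 kg; yield = 85.59%

Rounding to 4 significant digits governs every intermediate as shown. All arithmetic keeps exact precision in all steps. Every reported result is rounded a single time — the derived quantities (totals, the four compositions, ignition loss, the yield, glass mass) are rebuilt using the weight values at 250.0 kg of glass at full float precision as quoted within the problem or the answer.
The oxide mass targets at 250.0 kg enamel:
  SiO2: 36.81% × 250.0 = 92.02 kg
  Na2O: 23.58% × 250.0 = 58.95 kg
  ZrO2: 3.235% × 250.0 = 8.088 kg
  Al2O3: 36.38% × 250.0 = 90.95 kg
Balance tally, oxide-wise, applying the batch weights above, at the basis given (delivered sums recover each target net of answer rounding effects):
  SiO2: 88.63·0.9950 + 11.94·0.3217 = 92.03 kg (target 92.02 kg)
  Na2O: 100.5·0.5866 = 58.95 kg (target 58.95 kg)
  ZrO2: 11.94·0.6773 = 8.087 kg (target 8.088 kg)
  Al2O3: 91.06·0.9959 + 88.63·0.003000 = 90.95 kg (target 90.95 kg)
The glass-mass cross-check: the batch minus its LOI: 250.0 kg (the targets, summed, come to 250.0 kg; stated basis 250.0 kg — differing by rounding only).
Batch total: Σ batch = 292.1 kg; LOI removed, Σ of batch·LOI: 42.11 kg; as yield: glass ÷ batch → 85.59%.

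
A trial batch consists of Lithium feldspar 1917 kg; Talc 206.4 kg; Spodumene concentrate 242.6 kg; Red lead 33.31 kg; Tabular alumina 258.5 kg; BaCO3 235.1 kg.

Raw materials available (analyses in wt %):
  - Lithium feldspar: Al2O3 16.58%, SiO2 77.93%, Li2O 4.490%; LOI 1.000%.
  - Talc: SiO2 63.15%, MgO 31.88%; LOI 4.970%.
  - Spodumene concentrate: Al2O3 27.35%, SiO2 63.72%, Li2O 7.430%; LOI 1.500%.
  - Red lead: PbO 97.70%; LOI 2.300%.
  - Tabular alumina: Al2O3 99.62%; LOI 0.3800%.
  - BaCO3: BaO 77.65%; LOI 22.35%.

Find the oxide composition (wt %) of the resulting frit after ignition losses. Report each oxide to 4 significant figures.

Every computation holds full float precision from start to finish — the intermediate values are displayed (rounded to 4 significant digits) alongside each step — every reported figure undergoes a single rounding. Derived quantities are rebuilt in exact precision (the yield, LOI, net glass mass, totals, the six compositions) from the weighed amounts for 2806 kg of glass as set out in either problem or answer.
Mass of each oxide from the mix:
  PbO: 33.31·0.9770 = 32.54 kg
  Al2O3: 1917·0.1658 + 242.6·0.2735 + 258.5·0.9962 = 641.7 kg
  SiO2: 1917·0.7793 + 206.4·0.6315 + 242.6·0.6372 = 1779 kg
  MgO: 206.4·0.3188 = 65.80 kg
  Li2O: 1917·0.04490 + 242.6·0.07430 = 104.1 kg
  BaO: 235.1·0.7765 = 182.6 kg
LOI: 1917·0.01000 + 206.4·0.04970 + 242.6·0.01500 + 33.31·0.02300 + 258.5·0.003800 + 235.1·0.2235 = 87.36 kg
Net of LOI, the glass mass = 2893 − 87.36 = 2806 kg (= Σ oxide masses)
wt % = oxide mass / glass mass × 100

Glass mass = 2806 kg (batch 2893 − LOI 87.36).
Composition: PbO 1.160%, Al2O3 22.87%, SiO2 63.40%, MgO 2.345%, Li2O 3.710%, BaO 6.507%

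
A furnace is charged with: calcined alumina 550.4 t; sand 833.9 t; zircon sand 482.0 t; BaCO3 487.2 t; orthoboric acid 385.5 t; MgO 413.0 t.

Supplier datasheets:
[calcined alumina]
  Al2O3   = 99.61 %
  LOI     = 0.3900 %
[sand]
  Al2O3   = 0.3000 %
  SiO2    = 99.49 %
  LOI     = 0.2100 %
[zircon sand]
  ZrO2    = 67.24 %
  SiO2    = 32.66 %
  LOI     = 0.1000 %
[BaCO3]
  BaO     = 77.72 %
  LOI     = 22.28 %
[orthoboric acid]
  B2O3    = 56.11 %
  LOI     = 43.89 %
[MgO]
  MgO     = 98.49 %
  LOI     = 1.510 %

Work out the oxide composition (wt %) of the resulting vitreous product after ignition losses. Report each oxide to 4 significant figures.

Glass mass = 2864 t (batch 3152 − LOI 288.4).
Composition: Al2O3 19.23%, B2O3 7.553%, MgO 14.20%, ZrO2 11.32%, SiO2 34.47%, BaO 13.22%

The intermediate values are displayed with 4-significant-digit rounding within the worked lines; each numeric step carries full precision throughout; each reported number is rounded exactly once; all derived quantities, which include ignition loss, net glass mass, totals, six oxide percentages, yield, are re-derived in full float precision, as written in the problem or answer text, using the weight values per 2864 t of glass.
Mass of each oxide from the mix:
  Al2O3: 550.4·0.9961 + 833.9·0.003000 = 550.8 t
  B2O3: 385.5·0.5611 = 216.3 t
  MgO: 413.0·0.9849 = 406.8 t
  ZrO2: 482.0·0.6724 = 324.1 t
  SiO2: 833.9·0.9949 + 482.0·0.3266 = 987.1 t
  BaO: 487.2·0.7772 = 378.7 t
LOI: 550.4·0.003900 + 833.9·0.002100 + 482.0·0.001000 + 487.2·0.2228 + 385.5·0.4389 + 413.0·0.01510 = 288.4 t
Resulting glass, batch − LOI: 3152 − 288.4 = 2864 t (= the summed oxide contributions)
wt %: oxide over glass, times 100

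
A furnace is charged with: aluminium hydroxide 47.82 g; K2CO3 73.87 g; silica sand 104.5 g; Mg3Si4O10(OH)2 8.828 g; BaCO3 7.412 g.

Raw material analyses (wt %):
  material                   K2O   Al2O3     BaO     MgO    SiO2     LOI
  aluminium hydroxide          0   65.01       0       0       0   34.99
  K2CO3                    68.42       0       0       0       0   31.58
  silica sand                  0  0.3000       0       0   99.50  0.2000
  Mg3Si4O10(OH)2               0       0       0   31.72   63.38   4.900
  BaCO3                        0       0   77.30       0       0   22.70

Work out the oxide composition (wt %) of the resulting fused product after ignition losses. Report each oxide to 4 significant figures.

Intermediates are displayed with 4-significant-figure rounding as written — each numeric step keeps full float precision at each step — every reported figure takes exactly one rounding; derived quantities, which include the yield, glass mass, the five compositions, LOI, the totals, are carried in full precision, as written in the problem or answer text, from the weighed amounts at 200.0 g of glass.
Oxide-by-oxide delivered mass:
  K2O: 73.87·0.6842 = 50.54 g
  Al2O3: 47.82·0.6501 + 104.5·0.003000 = 31.40 g
  BaO: 7.412·0.7730 = 5.729 g
  MgO: 8.828·0.3172 = 2.800 g
  SiO2: 104.5·0.9950 + 8.828·0.6338 = 109.6 g
LOI: 47.82·0.3499 + 73.87·0.3158 + 104.5·0.002000 + 8.828·0.04900 + 7.412·0.2270 = 42.38 g
Resulting glass, batch − LOI: 242.4 − 42.38 = 200.0 g (= the summed oxide contributions)
percent by weight: oxide/glass ×100

Glass mass = 200.0 g (batch 242.4 − LOI 42.38).
Composition: K2O 25.27%, Al2O3 15.70%, BaO 2.864%, MgO 1.400%, SiO2 54.77%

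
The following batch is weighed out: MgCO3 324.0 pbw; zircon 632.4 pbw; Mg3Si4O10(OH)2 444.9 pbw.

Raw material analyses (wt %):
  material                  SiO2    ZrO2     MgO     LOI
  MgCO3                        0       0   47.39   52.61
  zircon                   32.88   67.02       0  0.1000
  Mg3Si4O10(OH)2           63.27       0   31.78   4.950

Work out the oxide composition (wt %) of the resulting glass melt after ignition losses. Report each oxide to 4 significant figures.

The working math keeps full precision end to end. Intermediates are printed with 4-significant-digit rounding between the steps; every reported number is rounded exactly once. The derived quantities, which include net glass mass, LOI, the totals, three oxide percentages, yield, are computed in full float precision, exactly as printed in the question or the answer, from the batch weights for 1208 pbw of glass.
Delivered oxide masses:
  SiO2: 632.4·0.3288 + 444.9·0.6327 = 489.4 pbw
  ZrO2: 632.4·0.6702 = 423.8 pbw
  MgO: 324.0·0.4739 + 444.9·0.3178 = 294.9 pbw
LOI: 324.0·0.5261 + 632.4·0.001000 + 444.9·0.04950 = 193.1 pbw
batch − LOI leaves glass = 1401 − 193.1 = 1208 pbw (matching Σ of the oxides)
each oxide over glass, ×100, is wt %

Glass mass = 1208 pbw (batch 1401 − LOI 193.1).
Composition: SiO2 40.51%, ZrO2 35.08%, MgO 24.41%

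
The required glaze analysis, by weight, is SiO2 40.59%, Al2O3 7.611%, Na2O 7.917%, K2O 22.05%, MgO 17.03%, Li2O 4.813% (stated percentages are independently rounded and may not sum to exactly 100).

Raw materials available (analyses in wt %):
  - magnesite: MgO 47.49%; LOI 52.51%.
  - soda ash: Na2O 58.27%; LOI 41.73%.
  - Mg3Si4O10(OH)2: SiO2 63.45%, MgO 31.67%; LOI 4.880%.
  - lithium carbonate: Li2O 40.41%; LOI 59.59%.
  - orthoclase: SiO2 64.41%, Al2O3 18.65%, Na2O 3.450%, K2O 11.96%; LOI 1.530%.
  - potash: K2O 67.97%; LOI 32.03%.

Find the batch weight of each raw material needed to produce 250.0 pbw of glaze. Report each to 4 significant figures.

Batch per 250.0 pbw glaze:
  magnesite: 52.06 pbw
  soda ash: 27.93 pbw
  Mg3Si4O10(OH)2: 56.36 pbw
  lithium carbonate: 29.78 pbw
  orthoclase: 102.0 pbw
  potash: 63.15 pbw
Total batch = 331.3 pbw; LOI loss = 81.28 pbw; yield = 75.47%

Intermediates are shown, with 4-significant-digit rounding, in the working. The working math holds exact precision at all times — exactly one rounding goes into each reported figure; all derived quantities, including six oxide percentages, LOI, yield, net glass mass, totals, are recomputed starting from the weights on 250.0 pbw of glass at full precision, as written in the problem or the answer.
Per-oxide target masses for 250.0 pbw glaze:
  SiO2: 40.59% × 250.0 = 101.5 pbw
  Al2O3: 7.611% × 250.0 = 19.03 pbw
  Na2O: 7.917% × 250.0 = 19.79 pbw
  K2O: 22.05% × 250.0 = 55.12 pbw
  MgO: 17.03% × 250.0 = 42.58 pbw
  Li2O: 4.813% × 250.0 = 12.03 pbw
A balance pass over the oxides, working from each reported weight, for the quoted basis mass (each sum matches its target mass inside rounding margins):
  SiO2: 56.36·0.6345 + 102.0·0.6441 = 101.5 pbw (target 101.5 pbw)
  Al2O3: 102.0·0.1865 = 19.02 pbw (target 19.03 pbw)
  Na2O: 27.93·0.5827 + 102.0·0.03450 = 19.79 pbw (target 19.79 pbw)
  K2O: 102.0·0.1196 + 63.15·0.6797 = 55.12 pbw (target 55.12 pbw)
  MgO: 52.06·0.4749 + 56.36·0.3167 = 42.57 pbw (target 42.58 pbw)
  Li2O: 29.78·0.4041 = 12.03 pbw (target 12.03 pbw)
Glass-mass bookkeeping: net batch after ignition = 250.0 pbw (oxide target masses add up to 250.0 pbw; versus the stated basis of 250.0 pbw — any gap is answer rounding).
Batch total: Σ batch = 331.3 pbw; LOI loss = Σ batch·LOI = 81.28 pbw; glass ÷ batch gives a yield of 75.47%.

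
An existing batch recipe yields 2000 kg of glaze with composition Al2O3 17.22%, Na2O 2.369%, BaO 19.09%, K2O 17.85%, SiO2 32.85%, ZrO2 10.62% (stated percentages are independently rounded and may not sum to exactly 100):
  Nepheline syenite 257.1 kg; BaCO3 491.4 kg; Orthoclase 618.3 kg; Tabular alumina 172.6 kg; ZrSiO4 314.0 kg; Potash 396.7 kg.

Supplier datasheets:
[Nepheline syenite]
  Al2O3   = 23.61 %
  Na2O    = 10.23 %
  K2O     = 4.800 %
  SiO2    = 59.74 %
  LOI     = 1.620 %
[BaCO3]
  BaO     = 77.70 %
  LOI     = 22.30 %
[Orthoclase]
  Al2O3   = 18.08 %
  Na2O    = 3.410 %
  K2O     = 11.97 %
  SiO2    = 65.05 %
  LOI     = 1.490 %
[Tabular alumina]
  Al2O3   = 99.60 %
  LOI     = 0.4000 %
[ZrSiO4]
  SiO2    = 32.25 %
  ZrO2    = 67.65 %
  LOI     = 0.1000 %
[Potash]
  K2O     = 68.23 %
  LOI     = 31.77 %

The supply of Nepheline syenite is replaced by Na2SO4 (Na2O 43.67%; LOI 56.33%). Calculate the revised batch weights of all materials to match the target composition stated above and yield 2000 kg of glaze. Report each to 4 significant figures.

Each numeric step holds full precision at each step; rounding to 4 significant figures governs every in-between result as printed; every reported figure is rounded only once — all derived quantities (the totals, the yield, the six compositions, net glass mass, ignition loss) are carried at exact precision from the batch weights per 2000 kg of glass exactly as printed in question or answer.
Oxide mass targets, per 2000 kg glaze:
  Al2O3: 17.22% × 2000 = 344.4 kg
  Na2O: 2.369% × 2000 = 47.38 kg
  BaO: 19.09% × 2000 = 381.8 kg
  K2O: 17.85% × 2000 = 357.0 kg
  SiO2: 32.85% × 2000 = 657.0 kg
  ZrO2: 10.62% × 2000 = 212.4 kg
Balance tally, oxide-wise, per the reported batch figures, at the basis given (summed amounts equal target values up to rounding of the answer):
  Al2O3: 854.3·0.1808 + 190.7·0.9960 = 344.4 kg (target 344.4 kg)
  Na2O: 41.78·0.4367 + 854.3·0.03410 = 47.38 kg (target 47.38 kg)
  BaO: 491.4·0.7770 = 381.8 kg (target 381.8 kg)
  K2O: 854.3·0.1197 + 373.3·0.6823 = 357.0 kg (target 357.0 kg)
  SiO2: 854.3·0.6505 + 314.0·0.3225 = 657.0 kg (target 657.0 kg)
  ZrO2: 314.0·0.6765 = 212.4 kg (target 212.4 kg)
Glass-mass closure: batch Σ − ignition loss = 2000 kg (per-oxide target masses sum to 2000 kg; against the stated basis, 2000 kg — deltas are rounding alone).
Summing the batch: Σ batch = 2265 kg; ignition loss, Σ(batch × LOI) = 265.5 kg; the yield ratio, glass ÷ batch: 88.28%.

Revised batch per 2000 kg glaze:
  Na2SO4: 41.78 kg
  BaCO3: 491.4 kg
  Orthoclase: 854.3 kg
  Tabular alumina: 190.7 kg
  ZrSiO4: 314.0 kg
  Potash: 373.3 kg
Total batch = 2265 kg; LOI loss = 265.5 kg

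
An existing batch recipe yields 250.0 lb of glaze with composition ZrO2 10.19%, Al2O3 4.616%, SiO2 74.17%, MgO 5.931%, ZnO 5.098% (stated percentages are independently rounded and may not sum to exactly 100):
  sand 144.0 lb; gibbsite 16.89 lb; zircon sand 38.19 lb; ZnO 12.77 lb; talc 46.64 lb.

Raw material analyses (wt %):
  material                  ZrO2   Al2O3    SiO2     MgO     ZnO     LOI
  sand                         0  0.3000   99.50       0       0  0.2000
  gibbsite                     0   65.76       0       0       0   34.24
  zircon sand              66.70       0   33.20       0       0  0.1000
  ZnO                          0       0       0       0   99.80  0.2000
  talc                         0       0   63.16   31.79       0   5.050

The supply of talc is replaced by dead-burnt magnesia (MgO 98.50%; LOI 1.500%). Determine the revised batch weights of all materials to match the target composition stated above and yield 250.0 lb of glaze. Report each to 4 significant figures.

Revised batch per 250.0 lb glaze:
  sand: 173.6 lb
  gibbsite: 16.76 lb
  zircon sand: 38.19 lb
  ZnO: 12.77 lb
  dead-burnt magnesia: 15.05 lb
Total batch = 256.4 lb; LOI loss = 6.375 lb

Working values are displayed rounded to 4 significant digits in the working. Exact precision is carried throughout. Each reported value includes exactly one rounding — derived quantities (ignition loss, totals, net glass mass, the yield, five oxide percentages) are recomputed in full float precision from the batch weights at 250.0 lb of glass, as given in the problem or answer text.
Per-oxide target masses for 250.0 lb glaze:
  ZrO2: 10.19% × 250.0 = 25.48 lb
  Al2O3: 4.616% × 250.0 = 11.54 lb
  SiO2: 74.17% × 250.0 = 185.4 lb
  MgO: 5.931% × 250.0 = 14.83 lb
  ZnO: 5.098% × 250.0 = 12.74 lb
Checking each oxide sum using the reported weights, for the quoted basis mass (sums match the target masses up to rounding of the answer):
  ZrO2: 38.19·0.6670 = 25.47 lb (target 25.48 lb)
  Al2O3: 173.6·0.003000 + 16.76·0.6576 = 11.54 lb (target 11.54 lb)
  SiO2: 173.6·0.9950 + 38.19·0.3320 = 185.4 lb (target 185.4 lb)
  MgO: 15.05·0.9850 = 14.82 lb (target 14.83 lb)
  ZnO: 12.77·0.9980 = 12.74 lb (target 12.74 lb)
Mass balance on the glass: Σ batch − LOI loss = 250.0 lb (the targets, summed, come to 250.0 lb; stated basis 250.0 lb — gaps are rounding artifacts).
Whole-batch sum: Σ batch = 256.4 lb; LOI removed, Σ of batch·LOI: 6.375 lb; yield, glass over the total, = 97.51%.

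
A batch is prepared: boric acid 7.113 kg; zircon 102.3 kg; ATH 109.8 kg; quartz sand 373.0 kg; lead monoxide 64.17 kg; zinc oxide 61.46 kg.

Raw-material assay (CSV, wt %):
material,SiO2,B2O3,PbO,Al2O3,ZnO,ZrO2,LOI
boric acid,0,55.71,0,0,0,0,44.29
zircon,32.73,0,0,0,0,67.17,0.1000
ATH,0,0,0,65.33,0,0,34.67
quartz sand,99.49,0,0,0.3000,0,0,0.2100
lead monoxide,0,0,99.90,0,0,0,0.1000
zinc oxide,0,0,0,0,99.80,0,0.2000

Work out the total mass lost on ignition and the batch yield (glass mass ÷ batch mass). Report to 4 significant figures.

All arithmetic maintains full float precision all the way through. Intermediates are shown (rounded to four significant digits) within the worked lines — every reported figure is rounded a single time. Derived quantities are computed from the weighed amounts per 675.6 kg of glass in exact precision (the yield, net glass mass, six oxide percentages, the totals, LOI), as quoted within question or answer.
Material-by-material LOI:
  boric acid: 7.113 × 0.4429 = 3.150 kg
  zircon: 102.3 × 0.001000 = 0.1023 kg
  ATH: 109.8 × 0.3467 = 38.07 kg
  quartz sand: 373.0 × 0.002100 = 0.7833 kg
  lead monoxide: 64.17 × 0.001000 = 0.06417 kg
  zinc oxide: 61.46 × 0.002000 = 0.1229 kg
Total LOI = 42.29 kg
Glass = batch − LOI = 717.8 − 42.29 = 675.6 kg

LOI loss = 42.29 kg; glass = 675.6 kg; yield = 94.11%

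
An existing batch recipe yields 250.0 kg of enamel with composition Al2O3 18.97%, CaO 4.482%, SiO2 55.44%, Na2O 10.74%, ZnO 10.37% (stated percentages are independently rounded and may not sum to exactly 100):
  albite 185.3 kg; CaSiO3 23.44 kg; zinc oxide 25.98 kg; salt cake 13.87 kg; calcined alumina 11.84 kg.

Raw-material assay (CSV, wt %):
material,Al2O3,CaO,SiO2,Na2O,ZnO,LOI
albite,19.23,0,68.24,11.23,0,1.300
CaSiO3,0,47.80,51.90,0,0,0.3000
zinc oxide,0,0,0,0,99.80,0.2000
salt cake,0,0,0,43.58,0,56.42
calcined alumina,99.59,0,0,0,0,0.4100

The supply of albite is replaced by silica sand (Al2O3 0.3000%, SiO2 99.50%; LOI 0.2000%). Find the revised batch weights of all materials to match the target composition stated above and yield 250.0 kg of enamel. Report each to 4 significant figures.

Revised batch per 250.0 kg enamel:
  silica sand: 127.1 kg
  CaSiO3: 23.44 kg
  zinc oxide: 25.98 kg
  salt cake: 61.61 kg
  calcined alumina: 47.24 kg
Total batch = 285.4 kg; LOI loss = 35.33 kg

The intermediate values are shown with 4-significant-figure rounding within the worked lines; all arithmetic keeps full float precision from first step to last; every reported result is rounded exactly once; the derived quantities are rebuilt in exact precision (the five compositions, glass mass, ignition loss, the totals, the yield) starting from the weights per 250.0 kg of glass, as quoted within question or answer.
Oxide-by-oxide targets in 250.0 kg enamel:
  Al2O3: 18.97% × 250.0 = 47.42 kg
  CaO: 4.482% × 250.0 = 11.20 kg
  SiO2: 55.44% × 250.0 = 138.6 kg
  Na2O: 10.74% × 250.0 = 26.85 kg
  ZnO: 10.37% × 250.0 = 25.92 kg
Sums-versus-targets review given the weights on record, versus the basis set out (each sum matches its target mass up to rounding of the answer):
  Al2O3: 127.1·0.003000 + 47.24·0.9959 = 47.43 kg (target 47.42 kg)
  CaO: 23.44·0.4780 = 11.20 kg (target 11.20 kg)
  SiO2: 127.1·0.9950 + 23.44·0.5190 = 138.6 kg (target 138.6 kg)
  Na2O: 61.61·0.4358 = 26.85 kg (target 26.85 kg)
  ZnO: 25.98·0.9980 = 25.93 kg (target 25.92 kg)
Mass balance on the glass: batch Σ − ignition loss = 250.0 kg (summing oxide targets gives 250.0 kg; against the stated basis, 250.0 kg — gaps are rounding artifacts).
Batch total: Σ batch = 285.4 kg; the LOI term Σ batch·LOI equals 35.33 kg; as yield: glass ÷ batch → 87.62%.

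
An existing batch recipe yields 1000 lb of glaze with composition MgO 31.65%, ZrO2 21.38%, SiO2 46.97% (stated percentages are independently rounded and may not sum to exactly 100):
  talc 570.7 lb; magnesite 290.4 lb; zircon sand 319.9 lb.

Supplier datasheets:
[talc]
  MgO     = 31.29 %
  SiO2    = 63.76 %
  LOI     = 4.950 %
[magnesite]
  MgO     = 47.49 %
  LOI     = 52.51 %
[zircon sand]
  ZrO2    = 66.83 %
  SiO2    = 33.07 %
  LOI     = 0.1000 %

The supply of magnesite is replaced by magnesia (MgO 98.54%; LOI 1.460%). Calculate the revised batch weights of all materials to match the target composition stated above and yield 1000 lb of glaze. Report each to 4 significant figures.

Revised batch per 1000 lb glaze:
  talc: 570.7 lb
  magnesia: 140.0 lb
  zircon sand: 319.9 lb
Total batch = 1031 lb; LOI loss = 30.61 lb

Full float precision is kept all the way through — intermediates are displayed (rounded to 4 significant digits) in the printout; each reported figure undergoes a single rounding — the derived quantities are recomputed from the batch weights at 1000 lb of glass in full precision (LOI, the yield, the totals, glass mass, three oxide percentages), as written in the problem or answer text.
Target oxide masses per 1000 lb glaze:
  MgO: 31.65% × 1000 = 316.5 lb
  ZrO2: 21.38% × 1000 = 213.8 lb
  SiO2: 46.97% × 1000 = 469.7 lb
Verifying the oxide balance on the weights just shown, for the quoted basis mass (sum by sum, the targets are met modulo rounding of the values):
  MgO: 570.7·0.3129 + 140.0·0.9854 = 316.5 lb (target 316.5 lb)
  ZrO2: 319.9·0.6683 = 213.8 lb (target 213.8 lb)
  SiO2: 570.7·0.6376 + 319.9·0.3307 = 469.7 lb (target 469.7 lb)
Glass mass check: the batch minus its LOI: 1000 lb (the targets, summed, come to 1000 lb; against the stated basis, 1000 lb — a pure rounding effect).
Whole-batch sum: Σ batch = 1031 lb; LOI loss = Σ batch·LOI = 30.61 lb; glass ÷ batch gives a yield of 97.03%.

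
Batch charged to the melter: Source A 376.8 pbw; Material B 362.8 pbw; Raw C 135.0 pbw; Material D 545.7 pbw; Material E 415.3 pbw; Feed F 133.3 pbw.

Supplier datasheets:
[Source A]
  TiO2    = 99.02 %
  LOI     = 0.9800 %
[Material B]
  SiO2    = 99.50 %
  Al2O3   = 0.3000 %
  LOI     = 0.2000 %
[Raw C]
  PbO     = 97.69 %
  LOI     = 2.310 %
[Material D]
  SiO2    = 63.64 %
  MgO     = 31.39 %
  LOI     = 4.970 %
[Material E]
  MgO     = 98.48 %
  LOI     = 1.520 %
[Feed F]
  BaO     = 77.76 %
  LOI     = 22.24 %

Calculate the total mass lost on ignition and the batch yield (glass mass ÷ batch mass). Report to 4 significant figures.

Intermediates appear, with 4-significant-digit rounding, when written out; all arithmetic keeps full float precision through the solve. A single rounding finalizes every reported figure. Derived quantities are recomputed from the batch weights at 1898 pbw of glass at full precision (yield, the totals, six oxide percentages, net glass mass, LOI), exactly as printed in the problem or the answer.
Each material's LOI contribution:
  Source A: 376.8 × 0.009800 = 3.693 pbw
  Material B: 362.8 × 0.002000 = 0.7256 pbw
  Raw C: 135.0 × 0.02310 = 3.119 pbw
  Material D: 545.7 × 0.04970 = 27.12 pbw
  Material E: 415.3 × 0.01520 = 6.313 pbw
  Feed F: 133.3 × 0.2224 = 29.65 pbw
Total LOI = 70.62 pbw
Glass = batch − LOI = 1969 − 70.62 = 1898 pbw

LOI loss = 70.62 pbw; glass = 1898 pbw; yield = 96.41%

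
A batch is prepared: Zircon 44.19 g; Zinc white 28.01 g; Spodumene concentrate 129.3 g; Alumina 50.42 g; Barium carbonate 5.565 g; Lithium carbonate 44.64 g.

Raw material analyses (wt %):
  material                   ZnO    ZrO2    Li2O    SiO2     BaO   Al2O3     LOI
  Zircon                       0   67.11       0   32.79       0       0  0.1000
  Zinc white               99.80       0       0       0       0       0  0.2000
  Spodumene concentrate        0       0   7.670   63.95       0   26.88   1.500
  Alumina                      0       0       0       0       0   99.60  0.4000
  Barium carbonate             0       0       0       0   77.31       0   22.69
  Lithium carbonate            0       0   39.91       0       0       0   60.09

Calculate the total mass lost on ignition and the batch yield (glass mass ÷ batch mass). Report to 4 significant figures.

Intermediates are shown (rounded to four significant figures) within the worked lines; all arithmetic keeps full float precision from start to finish; exactly one rounding is applied to each reported figure — all derived quantities are computed at exact precision (net glass mass, totals, the yield, ignition loss, the six compositions) using the weight values on 271.8 g of glass, as they appear in the question or the answer.
Loss on ignition, line by line:
  Zircon: 44.19 × 0.001000 = 0.04419 g
  Zinc white: 28.01 × 0.002000 = 0.05602 g
  Spodumene concentrate: 129.3 × 0.01500 = 1.940 g
  Alumina: 50.42 × 0.004000 = 0.2017 g
  Barium carbonate: 5.565 × 0.2269 = 1.263 g
  Lithium carbonate: 44.64 × 0.6009 = 26.82 g
Total LOI = 30.33 g
Glass = batch − LOI = 302.1 − 30.33 = 271.8 g

LOI loss = 30.33 g; glass = 271.8 g; yield = 89.96%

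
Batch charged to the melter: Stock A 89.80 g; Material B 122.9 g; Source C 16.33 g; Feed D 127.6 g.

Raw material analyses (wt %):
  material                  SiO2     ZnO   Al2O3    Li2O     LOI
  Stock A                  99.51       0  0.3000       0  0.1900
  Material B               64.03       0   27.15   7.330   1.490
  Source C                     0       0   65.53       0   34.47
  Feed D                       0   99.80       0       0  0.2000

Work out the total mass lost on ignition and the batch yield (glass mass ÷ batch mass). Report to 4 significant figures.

All internal work carries full float precision from start to finish — the intermediate values are shown (rounded to four significant digits) between the steps. Exactly one rounding is applied to every reported value — derived quantities are carried from the batch weights per 348.7 g of glass in exact precision (glass mass, the four compositions, yield, totals, ignition loss), as quoted within the question or the answer.
Material-by-material LOI:
  Stock A: 89.80 × 0.001900 = 0.1706 g
  Material B: 122.9 × 0.01490 = 1.831 g
  Source C: 16.33 × 0.3447 = 5.629 g
  Feed D: 127.6 × 0.002000 = 0.2552 g
Total LOI = 7.886 g
Glass = batch − LOI = 356.6 − 7.886 = 348.7 g

LOI loss = 7.886 g; glass = 348.7 g; yield = 97.79%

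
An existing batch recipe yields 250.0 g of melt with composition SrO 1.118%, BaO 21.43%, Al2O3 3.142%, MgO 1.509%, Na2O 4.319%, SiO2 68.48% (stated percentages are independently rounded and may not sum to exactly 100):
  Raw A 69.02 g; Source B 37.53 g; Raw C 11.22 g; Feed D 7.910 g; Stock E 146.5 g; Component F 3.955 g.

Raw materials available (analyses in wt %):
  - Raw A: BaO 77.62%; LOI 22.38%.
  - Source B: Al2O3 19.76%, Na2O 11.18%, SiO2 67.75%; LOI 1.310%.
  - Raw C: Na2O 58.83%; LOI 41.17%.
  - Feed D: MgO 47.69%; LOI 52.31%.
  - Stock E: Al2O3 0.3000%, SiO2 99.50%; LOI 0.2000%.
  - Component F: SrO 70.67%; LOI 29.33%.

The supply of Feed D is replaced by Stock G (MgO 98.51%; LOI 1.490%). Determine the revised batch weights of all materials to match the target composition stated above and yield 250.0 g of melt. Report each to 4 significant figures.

Revised batch per 250.0 g melt:
  Raw A: 69.02 g
  Source B: 37.53 g
  Raw C: 11.22 g
  Stock G: 3.830 g
  Stock E: 146.5 g
  Component F: 3.955 g
Total batch = 272.1 g; LOI loss = 22.07 g

Each numeric step holds full float precision through every step — intermediates are shown (rounded to 4 significant digits) alongside each step. Every reported value is rounded once only — all derived quantities are rebuilt starting from the weights for 250.0 g of glass at exact precision (the yield, six oxide percentages, ignition loss, glass mass, the totals) precisely as stated by problem or answer.
Target oxide masses per 250.0 g melt:
  SrO: 1.118% × 250.0 = 2.795 g
  BaO: 21.43% × 250.0 = 53.58 g
  Al2O3: 3.142% × 250.0 = 7.855 g
  MgO: 1.509% × 250.0 = 3.772 g
  Na2O: 4.319% × 250.0 = 10.80 g
  SiO2: 68.48% × 250.0 = 171.2 g
Sums-versus-targets review on the weights just shown, under the basis named above (sums match the target masses once rounding is allowed for):
  SrO: 3.955·0.7067 = 2.795 g (target 2.795 g)
  BaO: 69.02·0.7762 = 53.57 g (target 53.58 g)
  Al2O3: 37.53·0.1976 + 146.5·0.003000 = 7.855 g (target 7.855 g)
  MgO: 3.830·0.9851 = 3.773 g (target 3.772 g)
  Na2O: 37.53·0.1118 + 11.22·0.5883 = 10.80 g (target 10.80 g)
  SiO2: 37.53·0.6775 + 146.5·0.9950 = 171.2 g (target 171.2 g)
Consistency of the glass mass: Σ batch − LOI loss = 250.0 g (the targets, summed, come to 250.0 g; against the stated basis, 250.0 g — any gap is answer rounding).
Batch grand total — Σ batch = 272.1 g; LOI loss = Σ batch·LOI = 22.07 g; as yield: glass ÷ batch → 91.89%.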